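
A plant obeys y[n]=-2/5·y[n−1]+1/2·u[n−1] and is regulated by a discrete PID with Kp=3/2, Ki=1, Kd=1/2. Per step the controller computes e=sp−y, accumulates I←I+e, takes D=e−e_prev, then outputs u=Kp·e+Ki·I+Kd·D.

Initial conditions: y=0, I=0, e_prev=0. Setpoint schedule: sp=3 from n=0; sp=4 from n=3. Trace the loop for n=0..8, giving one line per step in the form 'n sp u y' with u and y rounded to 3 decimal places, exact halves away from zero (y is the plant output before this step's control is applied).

(exact arithmetic carried between steps; '≈' marks a value shown rounded to 6 d.p. or computed from one; I and e_prev carry over from the previous line; the table rounds u and y to 3 d.p., halves away from zero)
n=0: y=0, sp=3, e=sp−y=3; I=3, D=e−e_prev=3; u=3/2·3+1·3+1/2·3=9; next y=-2/5·0+1/2·9=4.5
n=1: y=4.5, sp=3, e=sp−y=-1.5; I=1.5, D=e−e_prev=-4.5; u=3/2·(-1.5)+1·1.5+1/2·(-4.5)=-3; next y=-2/5·4.5+1/2·(-3)=-3.3
n=2: y=-3.3, sp=3, e=sp−y=6.3; I=7.8, D=e−e_prev=7.8; u=3/2·6.3+1·7.8+1/2·7.8=21.15; next y=-2/5·(-3.3)+1/2·21.15=11.895
n=3: y=11.895, sp=4, e=sp−y=-7.895; I=-0.095, D=e−e_prev=-14.195; u=3/2·(-7.895)+1·(-0.095)+1/2·(-14.195)=-19.035; next y=-2/5·11.895+1/2·(-19.035)=-14.2755
n=4: y=-14.2755, sp=4, e=sp−y=18.2755; I=18.1805, D=e−e_prev=26.1705; u=3/2·18.2755+1·18.1805+1/2·26.1705=58.679; next y=-2/5·(-14.2755)+1/2·58.679=35.0497
n=5: y=35.0497, sp=4, e=sp−y=-31.0497; I=-12.8692, D=e−e_prev=-49.3252; u=3/2·(-31.0497)+1·(-12.8692)+1/2·(-49.3252)=-84.10635; next y=-2/5·35.0497+1/2·(-84.10635)=-56.073055
n=6: y=-56.073055, sp=4, e=sp−y=60.073055; I=47.203855, D=e−e_prev=91.122755; u=3/2·60.073055+1·47.203855+1/2·91.122755=182.874815; next y=-2/5·(-56.073055)+1/2·182.874815≈113.866630
n=7: y≈113.866630, sp=4, e=sp−y≈-109.866630; I≈-62.662775, D=e−e_prev≈-169.939685; u=3/2·(-109.866630)+1·(-62.662775)+1/2·(-169.939685)≈-312.432561; next y=-2/5·113.866630+1/2·(-312.432561)≈-201.762932
n=8: y≈-201.762932, sp=4, e=sp−y≈205.762932; I≈143.100158, D=e−e_prev≈315.629562; u=3/2·205.762932+1·143.100158+1/2·315.629562≈609.559337; next y=-2/5·(-201.762932)+1/2·609.559337≈385.484841

0 3 9.000 0.000
1 3 -3.000 4.500
2 3 21.150 -3.300
3 4 -19.035 11.895
4 4 58.679 -14.276
5 4 -84.106 35.050
6 4 182.875 -56.073
7 4 -312.433 113.867
8 4 609.559 -201.763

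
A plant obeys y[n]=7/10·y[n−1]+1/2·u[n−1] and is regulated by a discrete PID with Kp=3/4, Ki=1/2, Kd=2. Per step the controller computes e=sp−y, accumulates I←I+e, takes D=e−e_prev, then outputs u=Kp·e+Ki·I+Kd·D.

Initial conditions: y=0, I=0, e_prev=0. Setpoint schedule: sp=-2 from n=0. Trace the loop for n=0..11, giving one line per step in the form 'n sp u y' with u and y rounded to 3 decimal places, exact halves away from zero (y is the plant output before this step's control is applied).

0 -2 -6.500 0.000
1 -2 7.063 -3.250
2 -2 -13.458 1.256
3 -2 17.020 -5.850
4 -2 -28.628 4.416
5 -2 39.520 -11.223
6 -2 -62.308 11.904
7 -2 89.850 -22.821
8 -2 -137.447 28.950
9 -2 202.199 -48.458
10 -2 -305.209 67.179
11 -2 452.939 -105.579

(exact arithmetic carried between steps; '≈' marks a value shown rounded to 6 d.p. or computed from one; I and e_prev carry over from the previous line; the table rounds u and y to 3 d.p., halves away from zero)
n=0: y=0, sp=-2, e=sp−y=-2; I=-2, D=e−e_prev=-2; u=3/4·(-2)+1/2·(-2)+2·(-2)=-6.5; next y=7/10·0+1/2·(-6.5)=-3.25
n=1: y=-3.25, sp=-2, e=sp−y=1.25; I=-0.75, D=e−e_prev=3.25; u=3/4·1.25+1/2·(-0.75)+2·3.25=7.0625; next y=7/10·(-3.25)+1/2·7.0625=1.25625
n=2: y=1.25625, sp=-2, e=sp−y=-3.25625; I=-4.00625, D=e−e_prev=-4.50625; u=3/4·(-3.25625)+1/2·(-4.00625)+2·(-4.50625)≈-13.457813; next y=7/10·1.25625+1/2·(-13.457813)≈-5.849531
n=3: y≈-5.849531, sp=-2, e=sp−y≈3.849531; I≈-0.156719, D=e−e_prev≈7.105781; u=3/4·3.849531+1/2·(-0.156719)+2·7.105781≈17.020352; next y=7/10·(-5.849531)+1/2·17.020352≈4.415504
n=4: y≈4.415504, sp=-2, e=sp−y≈-6.415504; I≈-6.572223, D=e−e_prev≈-10.265035; u=3/4·(-6.415504)+1/2·(-6.572223)+2·(-10.265035)≈-28.627810; next y=7/10·4.415504+1/2·(-28.627810)≈-11.223052
n=5: y≈-11.223052, sp=-2, e=sp−y≈9.223052; I≈2.650829, D=e−e_prev≈15.638556; u=3/4·9.223052+1/2·2.650829+2·15.638556≈39.519816; next y=7/10·(-11.223052)+1/2·39.519816≈11.903771
n=6: y≈11.903771, sp=-2, e=sp−y≈-13.903771; I≈-11.252942, D=e−e_prev≈-23.126823; u=3/4·(-13.903771)+1/2·(-11.252942)+2·(-23.126823)≈-62.307946; next y=7/10·11.903771+1/2·(-62.307946)≈-22.821333
n=7: y≈-22.821333, sp=-2, e=sp−y≈20.821333; I≈9.568391, D=e−e_prev≈34.725105; u=3/4·20.821333+1/2·9.568391+2·34.725105≈89.850405; next y=7/10·(-22.821333)+1/2·89.850405≈28.950269
n=8: y≈28.950269, sp=-2, e=sp−y≈-30.950269; I≈-21.381878, D=e−e_prev≈-51.771602; u=3/4·(-30.950269)+1/2·(-21.381878)+2·(-51.771602)≈-137.446846; next y=7/10·28.950269+1/2·(-137.446846)≈-48.458234
n=9: y≈-48.458234, sp=-2, e=sp−y≈46.458234; I≈25.076356, D=e−e_prev≈77.408504; u=3/4·46.458234+1/2·25.076356+2·77.408504≈202.198861; next y=7/10·(-48.458234)+1/2·202.198861≈67.178666
n=10: y≈67.178666, sp=-2, e=sp−y≈-69.178666; I≈-44.102310, D=e−e_prev≈-115.636901; u=3/4·(-69.178666)+1/2·(-44.102310)+2·(-115.636901)≈-305.208957; next y=7/10·67.178666+1/2·(-305.208957)≈-105.579412
n=11: y≈-105.579412, sp=-2, e=sp−y≈103.579412; I≈59.477102, D=e−e_prev≈172.758078; u=3/4·103.579412+1/2·59.477102+2·172.758078≈452.939266; next y=7/10·(-105.579412)+1/2·452.939266≈152.564045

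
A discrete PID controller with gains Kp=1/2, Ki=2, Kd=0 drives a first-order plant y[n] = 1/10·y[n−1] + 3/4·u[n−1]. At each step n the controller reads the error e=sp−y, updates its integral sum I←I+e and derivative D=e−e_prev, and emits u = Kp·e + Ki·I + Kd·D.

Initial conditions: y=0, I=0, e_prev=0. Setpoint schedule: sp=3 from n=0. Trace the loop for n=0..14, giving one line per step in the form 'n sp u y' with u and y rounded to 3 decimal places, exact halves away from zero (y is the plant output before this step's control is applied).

(exact arithmetic carried between steps; '≈' marks a value shown rounded to 6 d.p. or computed from one; I and e_prev carry over from the previous line; the table rounds u and y to 3 d.p., halves away from zero)
n=0: y=0, sp=3, e=sp−y=3; I=3, D=e−e_prev=3; u=1/2·3+2·3+0·3=7.5; next y=1/10·0+3/4·7.5=5.625
n=1: y=5.625, sp=3, e=sp−y=-2.625; I=0.375, D=e−e_prev=-5.625; u=1/2·(-2.625)+2·0.375+0·(-5.625)=-0.5625; next y=1/10·5.625+3/4·(-0.5625)=0.140625
n=2: y=0.140625, sp=3, e=sp−y=2.859375; I=3.234375, D=e−e_prev=5.484375; u=1/2·2.859375+2·3.234375+0·5.484375≈7.898438; next y=1/10·0.140625+3/4·7.898438≈5.937891
n=3: y≈5.937891, sp=3, e=sp−y≈-2.937891; I≈0.296484, D=e−e_prev≈-5.797266; u=1/2·(-2.937891)+2·0.296484+0·(-5.797266)≈-0.875977; next y=1/10·5.937891+3/4·(-0.875977)≈-0.063193
n=4: y≈-0.063193, sp=3, e=sp−y≈3.063193; I≈3.359678, D=e−e_prev≈6.001084; u=1/2·3.063193+2·3.359678+0·6.001084≈8.250952; next y=1/10·(-0.063193)+3/4·8.250952≈6.181895
n=5: y≈6.181895, sp=3, e=sp−y≈-3.181895; I≈0.177783, D=e−e_prev≈-6.245088; u=1/2·(-3.181895)+2·0.177783+0·(-6.245088)≈-1.235381; next y=1/10·6.181895+3/4·(-1.235381)≈-0.308347
n=6: y≈-0.308347, sp=3, e=sp−y≈3.308347; I≈3.486130, D=e−e_prev≈6.490241; u=1/2·3.308347+2·3.486130+0·6.490241≈8.626432; next y=1/10·(-0.308347)+3/4·8.626432≈6.438990
n=7: y≈6.438990, sp=3, e=sp−y≈-3.438990; I≈0.047140, D=e−e_prev≈-6.747336; u=1/2·(-3.438990)+2·0.047140+0·(-6.747336)≈-1.625215; next y=1/10·6.438990+3/4·(-1.625215)≈-0.575012
n=8: y≈-0.575012, sp=3, e=sp−y≈3.575012; I≈3.622152, D=e−e_prev≈7.014002; u=1/2·3.575012+2·3.622152+0·7.014002≈9.031811; next y=1/10·(-0.575012)+3/4·9.031811≈6.716357
n=9: y≈6.716357, sp=3, e=sp−y≈-3.716357; I≈-0.094205, D=e−e_prev≈-7.291369; u=1/2·(-3.716357)+2·(-0.094205)+0·(-7.291369)≈-2.046587; next y=1/10·6.716357+3/4·(-2.046587)≈-0.863305
n=10: y≈-0.863305, sp=3, e=sp−y≈3.863305; I≈3.769100, D=e−e_prev≈7.579662; u=1/2·3.863305+2·3.769100+0·7.579662≈9.469853; next y=1/10·(-0.863305)+3/4·9.469853≈7.016059
n=11: y≈7.016059, sp=3, e=sp−y≈-4.016059; I≈-0.246959, D=e−e_prev≈-7.879364; u=1/2·(-4.016059)+2·(-0.246959)+0·(-7.879364)≈-2.501948; next y=1/10·7.016059+3/4·(-2.501948)≈-1.174855
n=12: y≈-1.174855, sp=3, e=sp−y≈4.174855; I≈3.927896, D=e−e_prev≈8.190914; u=1/2·4.174855+2·3.927896+0·8.190914≈9.943219; next y=1/10·(-1.174855)+3/4·9.943219≈7.339929
n=13: y≈7.339929, sp=3, e=sp−y≈-4.339929; I≈-0.412033, D=e−e_prev≈-8.514784; u=1/2·(-4.339929)+2·(-0.412033)+0·(-8.514784)≈-2.994030; next y=1/10·7.339929+3/4·(-2.994030)≈-1.511530
n=14: y≈-1.511530, sp=3, e=sp−y≈4.511530; I≈4.099497, D=e−e_prev≈8.851459; u=1/2·4.511530+2·4.099497+0·8.851459≈10.454759; next y=1/10·(-1.511530)+3/4·10.454759≈7.689916

0 3 7.500 0.000
1 3 -0.563 5.625
2 3 7.898 0.141
3 3 -0.876 5.938
4 3 8.251 -0.063
5 3 -1.235 6.182
6 3 8.626 -0.308
7 3 -1.625 6.439
8 3 9.032 -0.575
9 3 -2.047 6.716
10 3 9.470 -0.863
11 3 -2.502 7.016
12 3 9.943 -1.175
13 3 -2.994 7.340
14 3 10.455 -1.512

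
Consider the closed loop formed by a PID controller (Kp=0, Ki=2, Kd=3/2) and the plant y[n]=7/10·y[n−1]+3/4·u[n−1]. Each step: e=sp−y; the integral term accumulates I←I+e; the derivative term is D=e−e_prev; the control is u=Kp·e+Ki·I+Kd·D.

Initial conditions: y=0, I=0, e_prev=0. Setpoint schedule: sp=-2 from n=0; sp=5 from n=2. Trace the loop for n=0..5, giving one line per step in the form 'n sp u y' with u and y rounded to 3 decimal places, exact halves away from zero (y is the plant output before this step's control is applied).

(exact arithmetic carried between steps; '≈' marks a value shown rounded to 6 d.p. or computed from one; I and e_prev carry over from the previous line; the table rounds u and y to 3 d.p., halves away from zero)
n=0: y=0, sp=-2, e=sp−y=-2; I=-2, D=e−e_prev=-2; u=0·(-2)+2·(-2)+3/2·(-2)=-7; next y=7/10·0+3/4·(-7)=-5.25
n=1: y=-5.25, sp=-2, e=sp−y=3.25; I=1.25, D=e−e_prev=5.25; u=0·3.25+2·1.25+3/2·5.25=10.375; next y=7/10·(-5.25)+3/4·10.375=4.10625
n=2: y=4.10625, sp=5, e=sp−y=0.89375; I=2.14375, D=e−e_prev=-2.35625; u=0·0.89375+2·2.14375+3/2·(-2.35625)=0.753125; next y=7/10·4.10625+3/4·0.753125≈3.439219
n=3: y≈3.439219, sp=5, e=sp−y≈1.560781; I≈3.704531, D=e−e_prev≈0.667031; u=0·1.560781+2·3.704531+3/2·0.667031≈8.409609; next y=7/10·3.439219+3/4·8.409609≈8.714660
n=4: y≈8.714660, sp=5, e=sp−y≈-3.714660; I≈-0.010129, D=e−e_prev≈-5.275441; u=0·(-3.714660)+2·(-0.010129)+3/2·(-5.275441)≈-7.933420; next y=7/10·8.714660+3/4·(-7.933420)≈0.150197
n=5: y≈0.150197, sp=5, e=sp−y≈4.849803; I≈4.839674, D=e−e_prev≈8.564463; u=0·4.849803+2·4.839674+3/2·8.564463≈22.526042; next y=7/10·0.150197+3/4·22.526042≈16.999670

0 -2 -7.000 0.000
1 -2 10.375 -5.250
2 5 0.753 4.106
3 5 8.410 3.439
4 5 -7.933 8.715
5 5 22.526 0.150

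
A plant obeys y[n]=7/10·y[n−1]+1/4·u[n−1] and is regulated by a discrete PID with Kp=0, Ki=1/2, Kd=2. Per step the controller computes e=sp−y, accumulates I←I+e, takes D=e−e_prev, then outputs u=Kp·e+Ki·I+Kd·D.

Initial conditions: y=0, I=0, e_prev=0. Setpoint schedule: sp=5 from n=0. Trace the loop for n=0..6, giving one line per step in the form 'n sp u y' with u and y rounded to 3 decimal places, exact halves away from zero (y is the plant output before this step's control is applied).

(exact arithmetic carried between steps; '≈' marks a value shown rounded to 6 d.p. or computed from one; I and e_prev carry over from the previous line; the table rounds u and y to 3 d.p., halves away from zero)
n=0: y=0, sp=5, e=sp−y=5; I=5, D=e−e_prev=5; u=0·5+1/2·5+2·5=12.5; next y=7/10·0+1/4·12.5=3.125
n=1: y=3.125, sp=5, e=sp−y=1.875; I=6.875, D=e−e_prev=-3.125; u=0·1.875+1/2·6.875+2·(-3.125)=-2.8125; next y=7/10·3.125+1/4·(-2.8125)=1.484375
n=2: y=1.484375, sp=5, e=sp−y=3.515625; I=10.390625, D=e−e_prev=1.640625; u=0·3.515625+1/2·10.390625+2·1.640625≈8.476563; next y=7/10·1.484375+1/4·8.476563≈3.158203
n=3: y≈3.158203, sp=5, e=sp−y≈1.841797; I≈12.232422, D=e−e_prev≈-1.673828; u=0·1.841797+1/2·12.232422+2·(-1.673828)≈2.768555; next y=7/10·3.158203+1/4·2.768555≈2.902881
n=4: y≈2.902881, sp=5, e=sp−y≈2.097119; I≈14.329541, D=e−e_prev≈0.255322; u=0·2.097119+1/2·14.329541+2·0.255322≈7.675415; next y=7/10·2.902881+1/4·7.675415≈3.950870
n=5: y≈3.950870, sp=5, e=sp−y≈1.049130; I≈15.378671, D=e−e_prev≈-1.047990; u=0·1.049130+1/2·15.378671+2·(-1.047990)≈5.593356; next y=7/10·3.950870+1/4·5.593356≈4.163948
n=6: y≈4.163948, sp=5, e=sp−y≈0.836052; I≈16.214722, D=e−e_prev≈-0.213078; u=0·0.836052+1/2·16.214722+2·(-0.213078)≈7.681205; next y=7/10·4.163948+1/4·7.681205≈4.835065

0 5 12.500 0.000
1 5 -2.813 3.125
2 5 8.477 1.484
3 5 2.769 3.158
4 5 7.675 2.903
5 5 5.593 3.951
6 5 7.681 4.164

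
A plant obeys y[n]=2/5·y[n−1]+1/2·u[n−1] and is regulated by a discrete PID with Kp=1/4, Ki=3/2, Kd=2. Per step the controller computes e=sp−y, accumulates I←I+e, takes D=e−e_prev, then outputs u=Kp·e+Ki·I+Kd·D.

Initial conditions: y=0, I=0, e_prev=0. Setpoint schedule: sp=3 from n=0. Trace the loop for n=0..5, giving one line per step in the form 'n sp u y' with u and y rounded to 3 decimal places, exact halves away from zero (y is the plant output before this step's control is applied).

(exact arithmetic carried between steps; '≈' marks a value shown rounded to 6 d.p. or computed from one; I and e_prev carry over from the previous line; the table rounds u and y to 3 d.p., halves away from zero)
n=0: y=0, sp=3, e=sp−y=3; I=3, D=e−e_prev=3; u=1/4·3+3/2·3+2·3=11.25; next y=2/5·0+1/2·11.25=5.625
n=1: y=5.625, sp=3, e=sp−y=-2.625; I=0.375, D=e−e_prev=-5.625; u=1/4·(-2.625)+3/2·0.375+2·(-5.625)=-11.34375; next y=2/5·5.625+1/2·(-11.34375)=-3.421875
n=2: y=-3.421875, sp=3, e=sp−y=6.421875; I=6.796875, D=e−e_prev=9.046875; u=1/4·6.421875+3/2·6.796875+2·9.046875≈29.894531; next y=2/5·(-3.421875)+1/2·29.894531≈13.578516
n=3: y≈13.578516, sp=3, e=sp−y≈-10.578516; I≈-3.781641, D=e−e_prev≈-17.000391; u=1/4·(-10.578516)+3/2·(-3.781641)+2·(-17.000391)≈-42.317871; next y=2/5·13.578516+1/2·(-42.317871)≈-15.727529
n=4: y≈-15.727529, sp=3, e=sp−y≈18.727529; I≈14.945889, D=e−e_prev≈29.306045; u=1/4·18.727529+3/2·14.945889+2·29.306045≈85.712805; next y=2/5·(-15.727529)+1/2·85.712805≈36.565391
n=5: y≈36.565391, sp=3, e=sp−y≈-33.565391; I≈-18.619502, D=e−e_prev≈-52.292920; u=1/4·(-33.565391)+3/2·(-18.619502)+2·(-52.292920)≈-140.906441; next y=2/5·36.565391+1/2·(-140.906441)≈-55.827064

0 3 11.250 0.000
1 3 -11.344 5.625
2 3 29.895 -3.422
3 3 -42.318 13.579
4 3 85.713 -15.728
5 3 -140.906 36.565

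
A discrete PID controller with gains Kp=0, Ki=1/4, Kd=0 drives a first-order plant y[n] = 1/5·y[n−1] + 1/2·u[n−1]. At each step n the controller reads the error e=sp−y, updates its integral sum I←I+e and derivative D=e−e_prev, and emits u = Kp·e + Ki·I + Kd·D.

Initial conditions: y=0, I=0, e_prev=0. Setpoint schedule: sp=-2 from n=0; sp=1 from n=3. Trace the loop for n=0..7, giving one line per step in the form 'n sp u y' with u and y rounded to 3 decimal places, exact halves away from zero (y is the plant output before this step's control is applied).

(exact arithmetic carried between steps; '≈' marks a value shown rounded to 6 d.p. or computed from one; I and e_prev carry over from the previous line; the table rounds u and y to 3 d.p., halves away from zero)
n=0: y=0, sp=-2, e=sp−y=-2; I=-2, D=e−e_prev=-2; u=0·(-2)+1/4·(-2)+0·(-2)=-0.5; next y=1/5·0+1/2·(-0.5)=-0.25
n=1: y=-0.25, sp=-2, e=sp−y=-1.75; I=-3.75, D=e−e_prev=0.25; u=0·(-1.75)+1/4·(-3.75)+0·0.25=-0.9375; next y=1/5·(-0.25)+1/2·(-0.9375)=-0.51875
n=2: y=-0.51875, sp=-2, e=sp−y=-1.48125; I=-5.23125, D=e−e_prev=0.26875; u=0·(-1.48125)+1/4·(-5.23125)+0·0.26875≈-1.307813; next y=1/5·(-0.51875)+1/2·(-1.307813)≈-0.757656
n=3: y≈-0.757656, sp=1, e=sp−y≈1.757656; I≈-3.473594, D=e−e_prev≈3.238906; u=0·1.757656+1/4·(-3.473594)+0·3.238906≈-0.868398; next y=1/5·(-0.757656)+1/2·(-0.868398)≈-0.585730
n=4: y≈-0.585730, sp=1, e=sp−y≈1.585730; I≈-1.887863, D=e−e_prev≈-0.171926; u=0·1.585730+1/4·(-1.887863)+0·(-0.171926)≈-0.471966; next y=1/5·(-0.585730)+1/2·(-0.471966)≈-0.353129
n=5: y≈-0.353129, sp=1, e=sp−y≈1.353129; I≈-0.534734, D=e−e_prev≈-0.232601; u=0·1.353129+1/4·(-0.534734)+0·(-0.232601)≈-0.133684; next y=1/5·(-0.353129)+1/2·(-0.133684)≈-0.137468
n=6: y≈-0.137468, sp=1, e=sp−y≈1.137468; I≈0.602733, D=e−e_prev≈-0.215661; u=0·1.137468+1/4·0.602733+0·(-0.215661)≈0.150683; next y=1/5·(-0.137468)+1/2·0.150683≈0.047848
n=7: y≈0.047848, sp=1, e=sp−y≈0.952152; I≈1.554885, D=e−e_prev≈-0.185316; u=0·0.952152+1/4·1.554885+0·(-0.185316)≈0.388721; next y=1/5·0.047848+1/2·0.388721≈0.203930

0 -2 -0.500 0.000
1 -2 -0.938 -0.250
2 -2 -1.308 -0.519
3 1 -0.868 -0.758
4 1 -0.472 -0.586
5 1 -0.134 -0.353
6 1 0.151 -0.137
7 1 0.389 0.048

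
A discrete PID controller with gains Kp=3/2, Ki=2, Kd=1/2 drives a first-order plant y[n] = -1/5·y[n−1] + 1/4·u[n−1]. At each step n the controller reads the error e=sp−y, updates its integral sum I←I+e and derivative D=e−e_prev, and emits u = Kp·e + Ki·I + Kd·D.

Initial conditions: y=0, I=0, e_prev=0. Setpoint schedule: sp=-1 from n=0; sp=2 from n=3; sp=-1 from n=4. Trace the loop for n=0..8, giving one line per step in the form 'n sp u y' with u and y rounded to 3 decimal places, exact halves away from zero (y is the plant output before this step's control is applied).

(exact arithmetic carried between steps; '≈' marks a value shown rounded to 6 d.p. or computed from one; I and e_prev carry over from the previous line; the table rounds u and y to 3 d.p., halves away from zero)
n=0: y=0, sp=-1, e=sp−y=-1; I=-1, D=e−e_prev=-1; u=3/2·(-1)+2·(-1)+1/2·(-1)=-4; next y=-1/5·0+1/4·(-4)=-1
n=1: y=-1, sp=-1, e=sp−y=0; I=-1, D=e−e_prev=1; u=3/2·0+2·(-1)+1/2·1=-1.5; next y=-1/5·(-1)+1/4·(-1.5)=-0.175
n=2: y=-0.175, sp=-1, e=sp−y=-0.825; I=-1.825, D=e−e_prev=-0.825; u=3/2·(-0.825)+2·(-1.825)+1/2·(-0.825)=-5.3; next y=-1/5·(-0.175)+1/4·(-5.3)=-1.29
n=3: y=-1.29, sp=2, e=sp−y=3.29; I=1.465, D=e−e_prev=4.115; u=3/2·3.29+2·1.465+1/2·4.115=9.9225; next y=-1/5·(-1.29)+1/4·9.9225=2.738625
n=4: y=2.738625, sp=-1, e=sp−y=-3.738625; I=-2.273625, D=e−e_prev=-7.028625; u=3/2·(-3.738625)+2·(-2.273625)+1/2·(-7.028625)=-13.6695; next y=-1/5·2.738625+1/4·(-13.6695)=-3.9651
n=5: y=-3.9651, sp=-1, e=sp−y=2.9651; I=0.691475, D=e−e_prev=6.703725; u=3/2·2.9651+2·0.691475+1/2·6.703725≈9.182463; next y=-1/5·(-3.9651)+1/4·9.182463≈3.088636
n=6: y≈3.088636, sp=-1, e=sp−y≈-4.088636; I≈-3.397161, D=e−e_prev≈-7.053736; u=3/2·(-4.088636)+2·(-3.397161)+1/2·(-7.053736)≈-16.454143; next y=-1/5·3.088636+1/4·(-16.454143)≈-4.731263
n=7: y≈-4.731263, sp=-1, e=sp−y≈3.731263; I≈0.334102, D=e−e_prev≈7.819898; u=3/2·3.731263+2·0.334102+1/2·7.819898≈10.175048; next y=-1/5·(-4.731263)+1/4·10.175048≈3.490014
n=8: y≈3.490014, sp=-1, e=sp−y≈-4.490014; I≈-4.155912, D=e−e_prev≈-8.221277; u=3/2·(-4.490014)+2·(-4.155912)+1/2·(-8.221277)≈-19.157485; next y=-1/5·3.490014+1/4·(-19.157485)≈-5.487374

0 -1 -4.000 0.000
1 -1 -1.500 -1.000
2 -1 -5.300 -0.175
3 2 9.923 -1.290
4 -1 -13.670 2.739
5 -1 9.182 -3.965
6 -1 -16.454 3.089
7 -1 10.175 -4.731
8 -1 -19.157 3.490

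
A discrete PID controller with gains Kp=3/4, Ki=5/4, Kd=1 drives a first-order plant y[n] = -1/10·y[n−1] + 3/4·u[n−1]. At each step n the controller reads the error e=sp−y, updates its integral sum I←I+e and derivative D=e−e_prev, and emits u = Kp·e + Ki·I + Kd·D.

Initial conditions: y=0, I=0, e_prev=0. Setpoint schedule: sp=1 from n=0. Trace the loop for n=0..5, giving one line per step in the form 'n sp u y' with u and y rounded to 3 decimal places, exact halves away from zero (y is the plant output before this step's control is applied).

0 1 3.000 0.000
1 1 -3.500 2.250
2 1 12.488 -2.850
3 1 -25.302 9.651
4 1 65.162 -19.941
5 1 -150.674 50.865

(exact arithmetic carried between steps; '≈' marks a value shown rounded to 6 d.p. or computed from one; I and e_prev carry over from the previous line; the table rounds u and y to 3 d.p., halves away from zero)
n=0: y=0, sp=1, e=sp−y=1; I=1, D=e−e_prev=1; u=3/4·1+5/4·1+1·1=3; next y=-1/10·0+3/4·3=2.25
n=1: y=2.25, sp=1, e=sp−y=-1.25; I=-0.25, D=e−e_prev=-2.25; u=3/4·(-1.25)+5/4·(-0.25)+1·(-2.25)=-3.5; next y=-1/10·2.25+3/4·(-3.5)=-2.85
n=2: y=-2.85, sp=1, e=sp−y=3.85; I=3.6, D=e−e_prev=5.1; u=3/4·3.85+5/4·3.6+1·5.1=12.4875; next y=-1/10·(-2.85)+3/4·12.4875=9.650625
n=3: y=9.650625, sp=1, e=sp−y=-8.650625; I=-5.050625, D=e−e_prev=-12.500625; u=3/4·(-8.650625)+5/4·(-5.050625)+1·(-12.500625)=-25.301875; next y=-1/10·9.650625+3/4·(-25.301875)≈-19.941469
n=4: y≈-19.941469, sp=1, e=sp−y≈20.941469; I≈15.890844, D=e−e_prev≈29.592094; u=3/4·20.941469+5/4·15.890844+1·29.592094≈65.16175; next y=-1/10·(-19.941469)+3/4·65.16175≈50.865459
n=5: y≈50.865459, sp=1, e=sp−y≈-49.865459; I≈-33.974616, D=e−e_prev≈-70.806928; u=3/4·(-49.865459)+5/4·(-33.974616)+1·(-70.806928)≈-150.674292; next y=-1/10·50.865459+3/4·(-150.674292)≈-118.092265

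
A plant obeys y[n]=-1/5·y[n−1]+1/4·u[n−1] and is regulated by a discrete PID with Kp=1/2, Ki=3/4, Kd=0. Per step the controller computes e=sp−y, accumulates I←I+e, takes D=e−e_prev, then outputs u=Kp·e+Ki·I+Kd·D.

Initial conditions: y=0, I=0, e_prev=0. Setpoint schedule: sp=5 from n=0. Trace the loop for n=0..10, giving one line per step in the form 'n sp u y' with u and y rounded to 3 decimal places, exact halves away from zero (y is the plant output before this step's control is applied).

(exact arithmetic carried between steps; '≈' marks a value shown rounded to 6 d.p. or computed from one; I and e_prev carry over from the previous line; the table rounds u and y to 3 d.p., halves away from zero)
n=0: y=0, sp=5, e=sp−y=5; I=5, D=e−e_prev=5; u=1/2·5+3/4·5+0·5=6.25; next y=-1/5·0+1/4·6.25=1.5625
n=1: y=1.5625, sp=5, e=sp−y=3.4375; I=8.4375, D=e−e_prev=-1.5625; u=1/2·3.4375+3/4·8.4375+0·(-1.5625)=8.046875; next y=-1/5·1.5625+1/4·8.046875≈1.699219
n=2: y≈1.699219, sp=5, e=sp−y≈3.300781; I≈11.738281, D=e−e_prev≈-0.136719; u=1/2·3.300781+3/4·11.738281+0·(-0.136719)≈10.454102; next y=-1/5·1.699219+1/4·10.454102≈2.273682
n=3: y≈2.273682, sp=5, e=sp−y≈2.726318; I≈14.464600, D=e−e_prev≈-0.574463; u=1/2·2.726318+3/4·14.464600+0·(-0.574463)≈12.211609; next y=-1/5·2.273682+1/4·12.211609≈2.598166
n=4: y≈2.598166, sp=5, e=sp−y≈2.401834; I≈16.866434, D=e−e_prev≈-0.324484; u=1/2·2.401834+3/4·16.866434+0·(-0.324484)≈13.850742; next y=-1/5·2.598166+1/4·13.850742≈2.943052
n=5: y≈2.943052, sp=5, e=sp−y≈2.056948; I≈18.923381, D=e−e_prev≈-0.344887; u=1/2·2.056948+3/4·18.923381+0·(-0.344887)≈15.221010; next y=-1/5·2.943052+1/4·15.221010≈3.216642
n=6: y≈3.216642, sp=5, e=sp−y≈1.783358; I≈20.706739, D=e−e_prev≈-0.273590; u=1/2·1.783358+3/4·20.706739+0·(-0.273590)≈16.421734; next y=-1/5·3.216642+1/4·16.421734≈3.462105
n=7: y≈3.462105, sp=5, e=sp−y≈1.537895; I≈22.244634, D=e−e_prev≈-0.245463; u=1/2·1.537895+3/4·22.244634+0·(-0.245463)≈17.452423; next y=-1/5·3.462105+1/4·17.452423≈3.670685
n=8: y≈3.670685, sp=5, e=sp−y≈1.329315; I≈23.573950, D=e−e_prev≈-0.208580; u=1/2·1.329315+3/4·23.573950+0·(-0.208580)≈18.345120; next y=-1/5·3.670685+1/4·18.345120≈3.852143
n=9: y≈3.852143, sp=5, e=sp−y≈1.147857; I≈24.721807, D=e−e_prev≈-0.181458; u=1/2·1.147857+3/4·24.721807+0·(-0.181458)≈19.115283; next y=-1/5·3.852143+1/4·19.115283≈4.008392
n=10: y≈4.008392, sp=5, e=sp−y≈0.991608; I≈25.713414, D=e−e_prev≈-0.156249; u=1/2·0.991608+3/4·25.713414+0·(-0.156249)≈19.780865; next y=-1/5·4.008392+1/4·19.780865≈4.143538

0 5 6.250 0.000
1 5 8.047 1.563
2 5 10.454 1.699
3 5 12.212 2.274
4 5 13.851 2.598
5 5 15.221 2.943
6 5 16.422 3.217
7 5 17.452 3.462
8 5 18.345 3.671
9 5 19.115 3.852
10 5 19.781 4.008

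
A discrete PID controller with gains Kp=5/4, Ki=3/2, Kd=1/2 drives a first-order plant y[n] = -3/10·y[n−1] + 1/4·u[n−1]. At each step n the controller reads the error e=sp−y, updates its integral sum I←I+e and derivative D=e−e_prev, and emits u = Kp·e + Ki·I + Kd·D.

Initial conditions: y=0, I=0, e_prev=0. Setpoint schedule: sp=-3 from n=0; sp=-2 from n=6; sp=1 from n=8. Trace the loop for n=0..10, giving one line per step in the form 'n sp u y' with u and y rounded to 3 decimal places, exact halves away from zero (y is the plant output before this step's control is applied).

(exact arithmetic carried between steps; '≈' marks a value shown rounded to 6 d.p. or computed from one; I and e_prev carry over from the previous line; the table rounds u and y to 3 d.p., halves away from zero)
n=0: y=0, sp=-3, e=sp−y=-3; I=-3, D=e−e_prev=-3; u=5/4·(-3)+3/2·(-3)+1/2·(-3)=-9.75; next y=-3/10·0+1/4·(-9.75)=-2.4375
n=1: y=-2.4375, sp=-3, e=sp−y=-0.5625; I=-3.5625, D=e−e_prev=2.4375; u=5/4·(-0.5625)+3/2·(-3.5625)+1/2·2.4375=-4.828125; next y=-3/10·(-2.4375)+1/4·(-4.828125)≈-0.475781
n=2: y≈-0.475781, sp=-3, e=sp−y≈-2.524219; I≈-6.086719, D=e−e_prev≈-1.961719; u=5/4·(-2.524219)+3/2·(-6.086719)+1/2·(-1.961719)≈-13.266211; next y=-3/10·(-0.475781)+1/4·(-13.266211)≈-3.173818
n=3: y≈-3.173818, sp=-3, e=sp−y≈0.173818; I≈-5.912900, D=e−e_prev≈2.698037; u=5/4·0.173818+3/2·(-5.912900)+1/2·2.698037≈-7.303059; next y=-3/10·(-3.173818)+1/4·(-7.303059)≈-0.873619
n=4: y≈-0.873619, sp=-3, e=sp−y≈-2.126381; I≈-8.039281, D=e−e_prev≈-2.300199; u=5/4·(-2.126381)+3/2·(-8.039281)+1/2·(-2.300199)≈-15.866997; next y=-3/10·(-0.873619)+1/4·(-15.866997)≈-3.704664
n=5: y≈-3.704664, sp=-3, e=sp−y≈0.704664; I≈-7.334618, D=e−e_prev≈2.831044; u=5/4·0.704664+3/2·(-7.334618)+1/2·2.831044≈-8.705575; next y=-3/10·(-3.704664)+1/4·(-8.705575)≈-1.064995
n=6: y≈-1.064995, sp=-2, e=sp−y≈-0.935005; I≈-8.269623, D=e−e_prev≈-1.639669; u=5/4·(-0.935005)+3/2·(-8.269623)+1/2·(-1.639669)≈-14.393025; next y=-3/10·(-1.064995)+1/4·(-14.393025)≈-3.278758
n=7: y≈-3.278758, sp=-2, e=sp−y≈1.278758; I≈-6.990865, D=e−e_prev≈2.213763; u=5/4·1.278758+3/2·(-6.990865)+1/2·2.213763≈-7.780968; next y=-3/10·(-3.278758)+1/4·(-7.780968)≈-0.961615
n=8: y≈-0.961615, sp=1, e=sp−y≈1.961615; I≈-5.029250, D=e−e_prev≈0.682857; u=5/4·1.961615+3/2·(-5.029250)+1/2·0.682857≈-4.750429; next y=-3/10·(-0.961615)+1/4·(-4.750429)≈-0.899123
n=9: y≈-0.899123, sp=1, e=sp−y≈1.899123; I≈-3.130128, D=e−e_prev≈-0.062492; u=5/4·1.899123+3/2·(-3.130128)+1/2·(-0.062492)≈-2.352534; next y=-3/10·(-0.899123)+1/4·(-2.352534)≈-0.318397
n=10: y≈-0.318397, sp=1, e=sp−y≈1.318397; I≈-1.811731, D=e−e_prev≈-0.580726; u=5/4·1.318397+3/2·(-1.811731)+1/2·(-0.580726)≈-1.359964; next y=-3/10·(-0.318397)+1/4·(-1.359964)≈-0.244472

0 -3 -9.750 0.000
1 -3 -4.828 -2.438
2 -3 -13.266 -0.476
3 -3 -7.303 -3.174
4 -3 -15.867 -0.874
5 -3 -8.706 -3.705
6 -2 -14.393 -1.065
7 -2 -7.781 -3.279
8 1 -4.750 -0.962
9 1 -2.353 -0.899
10 1 -1.360 -0.318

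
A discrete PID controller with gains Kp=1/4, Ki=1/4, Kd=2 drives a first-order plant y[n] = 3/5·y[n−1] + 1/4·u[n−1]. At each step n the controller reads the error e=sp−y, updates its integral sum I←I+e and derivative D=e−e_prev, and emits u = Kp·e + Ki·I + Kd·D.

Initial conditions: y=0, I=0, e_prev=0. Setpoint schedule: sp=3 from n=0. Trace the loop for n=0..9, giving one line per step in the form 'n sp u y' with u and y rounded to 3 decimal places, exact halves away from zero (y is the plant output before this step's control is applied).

(exact arithmetic carried between steps; '≈' marks a value shown rounded to 6 d.p. or computed from one; I and e_prev carry over from the previous line; the table rounds u and y to 3 d.p., halves away from zero)
n=0: y=0, sp=3, e=sp−y=3; I=3, D=e−e_prev=3; u=1/4·3+1/4·3+2·3=7.5; next y=3/5·0+1/4·7.5=1.875
n=1: y=1.875, sp=3, e=sp−y=1.125; I=4.125, D=e−e_prev=-1.875; u=1/4·1.125+1/4·4.125+2·(-1.875)=-2.4375; next y=3/5·1.875+1/4·(-2.4375)=0.515625
n=2: y=0.515625, sp=3, e=sp−y=2.484375; I=6.609375, D=e−e_prev=1.359375; u=1/4·2.484375+1/4·6.609375+2·1.359375≈4.992188; next y=3/5·0.515625+1/4·4.992188≈1.557422
n=3: y≈1.557422, sp=3, e=sp−y≈1.442578; I≈8.051953, D=e−e_prev≈-1.041797; u=1/4·1.442578+1/4·8.051953+2·(-1.041797)≈0.290039; next y=3/5·1.557422+1/4·0.290039≈1.006963
n=4: y≈1.006963, sp=3, e=sp−y≈1.993037; I≈10.044990, D=e−e_prev≈0.550459; u=1/4·1.993037+1/4·10.044990+2·0.550459≈4.110425; next y=3/5·1.006963+1/4·4.110425≈1.631784
n=5: y≈1.631784, sp=3, e=sp−y≈1.368216; I≈11.413206, D=e−e_prev≈-0.624821; u=1/4·1.368216+1/4·11.413206+2·(-0.624821)≈1.945714; next y=3/5·1.631784+1/4·1.945714≈1.465499
n=6: y≈1.465499, sp=3, e=sp−y≈1.534501; I≈12.947708, D=e−e_prev≈0.166285; u=1/4·1.534501+1/4·12.947708+2·0.166285≈3.953123; next y=3/5·1.465499+1/4·3.953123≈1.867580
n=7: y≈1.867580, sp=3, e=sp−y≈1.132420; I≈14.080128, D=e−e_prev≈-0.402081; u=1/4·1.132420+1/4·14.080128+2·(-0.402081)≈2.998975; next y=3/5·1.867580+1/4·2.998975≈1.870292
n=8: y≈1.870292, sp=3, e=sp−y≈1.129708; I≈15.209836, D=e−e_prev≈-0.002712; u=1/4·1.129708+1/4·15.209836+2·(-0.002712)≈4.079463; next y=3/5·1.870292+1/4·4.079463≈2.142041
n=9: y≈2.142041, sp=3, e=sp−y≈0.857959; I≈16.067795, D=e−e_prev≈-0.271749; u=1/4·0.857959+1/4·16.067795+2·(-0.271749)≈3.687941; next y=3/5·2.142041+1/4·3.687941≈2.207210

0 3 7.500 0.000
1 3 -2.438 1.875
2 3 4.992 0.516
3 3 0.290 1.557
4 3 4.110 1.007
5 3 1.946 1.632
6 3 3.953 1.465
7 3 2.999 1.868
8 3 4.079 1.870
9 3 3.688 2.142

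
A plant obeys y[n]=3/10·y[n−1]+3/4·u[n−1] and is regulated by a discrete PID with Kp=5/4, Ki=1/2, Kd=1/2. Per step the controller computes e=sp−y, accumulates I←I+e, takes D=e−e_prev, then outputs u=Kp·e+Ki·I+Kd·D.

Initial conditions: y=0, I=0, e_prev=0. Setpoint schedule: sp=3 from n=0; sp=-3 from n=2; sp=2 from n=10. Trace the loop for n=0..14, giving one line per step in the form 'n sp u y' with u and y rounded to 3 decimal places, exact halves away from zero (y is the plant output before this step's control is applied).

0 3 6.750 0.000
1 3 -4.641 5.063
2 -3 -0.836 -1.962
3 -3 -3.546 -1.216
4 -3 0.004 -3.024
5 -3 -5.658 -0.904
6 -3 2.478 -4.515
7 -3 -9.863 0.504
8 -3 8.332 -7.246
9 -3 -18.893 4.075
10 2 32.781 -12.947
11 2 -46.466 20.701
12 2 72.023 -28.639
13 2 -103.973 45.426
14 2 158.347 -64.352

(exact arithmetic carried between steps; '≈' marks a value shown rounded to 6 d.p. or computed from one; I and e_prev carry over from the previous line; the table rounds u and y to 3 d.p., halves away from zero)
n=0: y=0, sp=3, e=sp−y=3; I=3, D=e−e_prev=3; u=5/4·3+1/2·3+1/2·3=6.75; next y=3/10·0+3/4·6.75=5.0625
n=1: y=5.0625, sp=3, e=sp−y=-2.0625; I=0.9375, D=e−e_prev=-5.0625; u=5/4·(-2.0625)+1/2·0.9375+1/2·(-5.0625)=-4.640625; next y=3/10·5.0625+3/4·(-4.640625)≈-1.961719
n=2: y≈-1.961719, sp=-3, e=sp−y≈-1.038281; I≈-0.100781, D=e−e_prev≈1.024219; u=5/4·(-1.038281)+1/2·(-0.100781)+1/2·1.024219≈-0.836133; next y=3/10·(-1.961719)+3/4·(-0.836133)≈-1.215615
n=3: y≈-1.215615, sp=-3, e=sp−y≈-1.784385; I≈-1.885166, D=e−e_prev≈-0.746104; u=5/4·(-1.784385)+1/2·(-1.885166)+1/2·(-0.746104)≈-3.546116; next y=3/10·(-1.215615)+3/4·(-3.546116)≈-3.024271
n=4: y≈-3.024271, sp=-3, e=sp−y≈0.024271; I≈-1.860895, D=e−e_prev≈1.808656; u=5/4·0.024271+1/2·(-1.860895)+1/2·1.808656≈0.004220; next y=3/10·(-3.024271)+3/4·0.004220≈-0.904116
n=5: y≈-0.904116, sp=-3, e=sp−y≈-2.095884; I≈-3.956778, D=e−e_prev≈-2.120155; u=5/4·(-2.095884)+1/2·(-3.956778)+1/2·(-2.120155)≈-5.658321; next y=3/10·(-0.904116)+3/4·(-5.658321)≈-4.514976
n=6: y≈-4.514976, sp=-3, e=sp−y≈1.514976; I≈-2.441803, D=e−e_prev≈3.610859; u=5/4·1.514976+1/2·(-2.441803)+1/2·3.610859≈2.478248; next y=3/10·(-4.514976)+3/4·2.478248≈0.504193
n=7: y≈0.504193, sp=-3, e=sp−y≈-3.504193; I≈-5.945996, D=e−e_prev≈-5.019169; u=5/4·(-3.504193)+1/2·(-5.945996)+1/2·(-5.019169)≈-9.862824; next y=3/10·0.504193+3/4·(-9.862824)≈-7.245860
n=8: y≈-7.245860, sp=-3, e=sp−y≈4.245860; I≈-1.700136, D=e−e_prev≈7.750053; u=5/4·4.245860+1/2·(-1.700136)+1/2·7.750053≈8.332284; next y=3/10·(-7.245860)+3/4·8.332284≈4.075455
n=9: y≈4.075455, sp=-3, e=sp−y≈-7.075455; I≈-8.775591, D=e−e_prev≈-11.321315; u=5/4·(-7.075455)+1/2·(-8.775591)+1/2·(-11.321315)≈-18.892771; next y=3/10·4.075455+3/4·(-18.892771)≈-12.946942
n=10: y≈-12.946942, sp=2, e=sp−y≈14.946942; I≈6.171351, D=e−e_prev≈22.022397; u=5/4·14.946942+1/2·6.171351+1/2·22.022397≈32.780551; next y=3/10·(-12.946942)+3/4·32.780551≈20.701331
n=11: y≈20.701331, sp=2, e=sp−y≈-18.701331; I≈-12.529980, D=e−e_prev≈-33.648273; u=5/4·(-18.701331)+1/2·(-12.529980)+1/2·(-33.648273)≈-46.465790; next y=3/10·20.701331+3/4·(-46.465790)≈-28.638943
n=12: y≈-28.638943, sp=2, e=sp−y≈30.638943; I≈18.108964, D=e−e_prev≈49.340274; u=5/4·30.638943+1/2·18.108964+1/2·49.340274≈72.023298; next y=3/10·(-28.638943)+3/4·72.023298≈45.425790
n=13: y≈45.425790, sp=2, e=sp−y≈-43.425790; I≈-25.316827, D=e−e_prev≈-74.064734; u=5/4·(-43.425790)+1/2·(-25.316827)+1/2·(-74.064734)≈-103.973018; next y=3/10·45.425790+3/4·(-103.973018)≈-64.352027
n=14: y≈-64.352027, sp=2, e=sp−y≈66.352027; I≈41.035200, D=e−e_prev≈109.777817; u=5/4·66.352027+1/2·41.035200+1/2·109.777817≈158.346541; next y=3/10·(-64.352027)+3/4·158.346541≈99.454298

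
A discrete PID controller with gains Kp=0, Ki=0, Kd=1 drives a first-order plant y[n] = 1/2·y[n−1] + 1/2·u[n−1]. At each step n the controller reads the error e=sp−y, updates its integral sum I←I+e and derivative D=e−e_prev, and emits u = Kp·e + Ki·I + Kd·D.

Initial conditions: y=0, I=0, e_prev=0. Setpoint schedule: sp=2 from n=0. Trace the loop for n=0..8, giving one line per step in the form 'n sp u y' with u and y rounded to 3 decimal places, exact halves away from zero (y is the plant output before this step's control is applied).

(exact arithmetic carried between steps; '≈' marks a value shown rounded to 6 d.p. or computed from one; I and e_prev carry over from the previous line; the table rounds u and y to 3 d.p., halves away from zero)
n=0: y=0, sp=2, e=sp−y=2; I=2, D=e−e_prev=2; u=0·2+0·2+1·2=2; next y=1/2·0+1/2·2=1
n=1: y=1, sp=2, e=sp−y=1; I=3, D=e−e_prev=-1; u=0·1+0·3+1·(-1)=-1; next y=1/2·1+1/2·(-1)=0
n=2: y=0, sp=2, e=sp−y=2; I=5, D=e−e_prev=1; u=0·2+0·5+1·1=1; next y=1/2·0+1/2·1=0.5
n=3: y=0.5, sp=2, e=sp−y=1.5; I=6.5, D=e−e_prev=-0.5; u=0·1.5+0·6.5+1·(-0.5)=-0.5; next y=1/2·0.5+1/2·(-0.5)=0
n=4: y=0, sp=2, e=sp−y=2; I=8.5, D=e−e_prev=0.5; u=0·2+0·8.5+1·0.5=0.5; next y=1/2·0+1/2·0.5=0.25
n=5: y=0.25, sp=2, e=sp−y=1.75; I=10.25, D=e−e_prev=-0.25; u=0·1.75+0·10.25+1·(-0.25)=-0.25; next y=1/2·0.25+1/2·(-0.25)=0
n=6: y=0, sp=2, e=sp−y=2; I=12.25, D=e−e_prev=0.25; u=0·2+0·12.25+1·0.25=0.25; next y=1/2·0+1/2·0.25=0.125
n=7: y=0.125, sp=2, e=sp−y=1.875; I=14.125, D=e−e_prev=-0.125; u=0·1.875+0·14.125+1·(-0.125)=-0.125; next y=1/2·0.125+1/2·(-0.125)=0
n=8: y=0, sp=2, e=sp−y=2; I=16.125, D=e−e_prev=0.125; u=0·2+0·16.125+1·0.125=0.125; next y=1/2·0+1/2·0.125=0.0625

0 2 2.000 0.000
1 2 -1.000 1.000
2 2 1.000 0.000
3 2 -0.500 0.500
4 2 0.500 0.000
5 2 -0.250 0.250
6 2 0.250 0.000
7 2 -0.125 0.125
8 2 0.125 0.000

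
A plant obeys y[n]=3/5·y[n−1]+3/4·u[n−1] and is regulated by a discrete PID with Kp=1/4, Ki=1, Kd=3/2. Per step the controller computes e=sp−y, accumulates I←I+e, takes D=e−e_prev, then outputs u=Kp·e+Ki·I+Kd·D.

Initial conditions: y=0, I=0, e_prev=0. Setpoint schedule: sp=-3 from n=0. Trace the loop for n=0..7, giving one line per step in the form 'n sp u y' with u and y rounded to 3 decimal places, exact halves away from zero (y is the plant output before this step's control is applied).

(exact arithmetic carried between steps; '≈' marks a value shown rounded to 6 d.p. or computed from one; I and e_prev carry over from the previous line; the table rounds u and y to 3 d.p., halves away from zero)
n=0: y=0, sp=-3, e=sp−y=-3; I=-3, D=e−e_prev=-3; u=1/4·(-3)+1·(-3)+3/2·(-3)=-8.25; next y=3/5·0+3/4·(-8.25)=-6.1875
n=1: y=-6.1875, sp=-3, e=sp−y=3.1875; I=0.1875, D=e−e_prev=6.1875; u=1/4·3.1875+1·0.1875+3/2·6.1875=10.265625; next y=3/5·(-6.1875)+3/4·10.265625≈3.986719
n=2: y≈3.986719, sp=-3, e=sp−y≈-6.986719; I≈-6.799219, D=e−e_prev≈-10.174219; u=1/4·(-6.986719)+1·(-6.799219)+3/2·(-10.174219)≈-23.807227; next y=3/5·3.986719+3/4·(-23.807227)≈-15.463389
n=3: y≈-15.463389, sp=-3, e=sp−y≈12.463389; I≈5.664170, D=e−e_prev≈19.450107; u=1/4·12.463389+1·5.664170+3/2·19.450107≈37.955178; next y=3/5·(-15.463389)+3/4·37.955178≈19.188350
n=4: y≈19.188350, sp=-3, e=sp−y≈-22.188350; I≈-16.524181, D=e−e_prev≈-34.651739; u=1/4·(-22.188350)+1·(-16.524181)+3/2·(-34.651739)≈-74.048877; next y=3/5·19.188350+3/4·(-74.048877)≈-44.023647
n=5: y≈-44.023647, sp=-3, e=sp−y≈41.023647; I≈24.499467, D=e−e_prev≈63.211998; u=1/4·41.023647+1·24.499467+3/2·63.211998≈129.573375; next y=3/5·(-44.023647)+3/4·129.573375≈70.765843
n=6: y≈70.765843, sp=-3, e=sp−y≈-73.765843; I≈-49.266376, D=e−e_prev≈-114.789491; u=1/4·(-73.765843)+1·(-49.266376)+3/2·(-114.789491)≈-239.892073; next y=3/5·70.765843+3/4·(-239.892073)≈-137.459549
n=7: y≈-137.459549, sp=-3, e=sp−y≈134.459549; I≈85.193172, D=e−e_prev≈208.225392; u=1/4·134.459549+1·85.193172+3/2·208.225392≈431.146147; next y=3/5·(-137.459549)+3/4·431.146147≈240.883881

0 -3 -8.250 0.000
1 -3 10.266 -6.188
2 -3 -23.807 3.987
3 -3 37.955 -15.463
4 -3 -74.049 19.188
5 -3 129.573 -44.024
6 -3 -239.892 70.766
7 -3 431.146 -137.460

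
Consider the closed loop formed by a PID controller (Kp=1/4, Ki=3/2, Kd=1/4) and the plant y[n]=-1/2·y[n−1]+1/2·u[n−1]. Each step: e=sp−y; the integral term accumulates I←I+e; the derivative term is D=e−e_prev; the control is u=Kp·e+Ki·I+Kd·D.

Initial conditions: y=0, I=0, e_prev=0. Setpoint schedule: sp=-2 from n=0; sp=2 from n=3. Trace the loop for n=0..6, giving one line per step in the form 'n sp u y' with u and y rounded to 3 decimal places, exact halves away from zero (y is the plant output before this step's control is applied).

0 -2 -4.000 0.000
1 -2 -2.500 -2.000
2 -2 -6.500 -0.250
3 2 5.063 -3.125
4 2 -3.406 4.094
5 2 10.945 -3.750
6 2 -4.586 7.348

(exact arithmetic carried between steps; '≈' marks a value shown rounded to 6 d.p. or computed from one; I and e_prev carry over from the previous line; the table rounds u and y to 3 d.p., halves away from zero)
n=0: y=0, sp=-2, e=sp−y=-2; I=-2, D=e−e_prev=-2; u=1/4·(-2)+3/2·(-2)+1/4·(-2)=-4; next y=-1/2·0+1/2·(-4)=-2
n=1: y=-2, sp=-2, e=sp−y=0; I=-2, D=e−e_prev=2; u=1/4·0+3/2·(-2)+1/4·2=-2.5; next y=-1/2·(-2)+1/2·(-2.5)=-0.25
n=2: y=-0.25, sp=-2, e=sp−y=-1.75; I=-3.75, D=e−e_prev=-1.75; u=1/4·(-1.75)+3/2·(-3.75)+1/4·(-1.75)=-6.5; next y=-1/2·(-0.25)+1/2·(-6.5)=-3.125
n=3: y=-3.125, sp=2, e=sp−y=5.125; I=1.375, D=e−e_prev=6.875; u=1/4·5.125+3/2·1.375+1/4·6.875=5.0625; next y=-1/2·(-3.125)+1/2·5.0625=4.09375
n=4: y=4.09375, sp=2, e=sp−y=-2.09375; I=-0.71875, D=e−e_prev=-7.21875; u=1/4·(-2.09375)+3/2·(-0.71875)+1/4·(-7.21875)=-3.40625; next y=-1/2·4.09375+1/2·(-3.40625)=-3.75
n=5: y=-3.75, sp=2, e=sp−y=5.75; I=5.03125, D=e−e_prev=7.84375; u=1/4·5.75+3/2·5.03125+1/4·7.84375≈10.945313; next y=-1/2·(-3.75)+1/2·10.945313≈7.347656
n=6: y≈7.347656, sp=2, e=sp−y≈-5.347656; I≈-0.316406, D=e−e_prev≈-11.097656; u=1/4·(-5.347656)+3/2·(-0.316406)+1/4·(-11.097656)≈-4.585938; next y=-1/2·7.347656+1/2·(-4.585938)≈-5.966797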